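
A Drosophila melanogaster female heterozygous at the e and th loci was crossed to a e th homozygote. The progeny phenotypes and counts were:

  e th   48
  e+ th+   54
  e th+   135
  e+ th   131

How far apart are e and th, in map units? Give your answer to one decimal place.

27.7 map units

The two most frequent classes, e+ th (131) and e th+ (135), are the parental types, so the F1 was e+ th / e th+.
The recombinant classes are e+ th+ and e th: 54 + 48 = 102.
Recombination frequency = 102/368 = 0.2772 ≈ 27.7%, i.e. 27.7 map units.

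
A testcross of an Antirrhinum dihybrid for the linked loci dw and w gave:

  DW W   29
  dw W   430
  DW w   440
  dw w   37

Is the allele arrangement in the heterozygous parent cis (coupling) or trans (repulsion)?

trans

The two most frequent classes are DW w (440) and dw W (430); these are the parental (non-recombinant) types.
So the F1 carried DW w on one chromosome and dw W on the other — the recessive alleles are on opposite chromosomes (trans / repulsion).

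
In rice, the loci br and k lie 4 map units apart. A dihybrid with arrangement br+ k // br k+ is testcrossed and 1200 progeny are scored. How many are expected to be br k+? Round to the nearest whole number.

576

A map distance of 4 map units corresponds to a recombination frequency of 0.040.
The F1 is br+ k / br k+, so br k+ is a parental gamete class with expected frequency (1 − r)/2 = 0.960/2 = 0.4800.
Expected number = 0.4800 × 1200 = 576.00 ≈ 576.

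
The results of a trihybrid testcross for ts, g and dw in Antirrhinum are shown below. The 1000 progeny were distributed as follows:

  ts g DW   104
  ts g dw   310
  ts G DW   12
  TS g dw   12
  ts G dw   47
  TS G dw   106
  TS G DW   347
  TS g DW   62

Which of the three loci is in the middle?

ts

The two most frequent reciprocal classes, ts g dw and TS G DW, are the parental types, so the F1 was ts g dw / TS G DW.
The two rarest classes, TS g dw and ts G DW, are the double crossovers. Comparing them with the parentals, only the ts allele has switched, so ts is the middle locus and the order is dw – ts – g.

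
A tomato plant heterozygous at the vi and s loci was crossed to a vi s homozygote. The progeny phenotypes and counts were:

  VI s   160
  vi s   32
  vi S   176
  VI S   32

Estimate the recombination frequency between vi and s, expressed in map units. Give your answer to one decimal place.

16.0 map units

The two most frequent classes, VI s (160) and vi S (176), are the parental types, so the F1 was VI s / vi S.
The recombinant classes are VI S and vi s: 32 + 32 = 64.
Recombination frequency = 64/400 = 0.1600 ≈ 16.0%, i.e. 16.0 map units.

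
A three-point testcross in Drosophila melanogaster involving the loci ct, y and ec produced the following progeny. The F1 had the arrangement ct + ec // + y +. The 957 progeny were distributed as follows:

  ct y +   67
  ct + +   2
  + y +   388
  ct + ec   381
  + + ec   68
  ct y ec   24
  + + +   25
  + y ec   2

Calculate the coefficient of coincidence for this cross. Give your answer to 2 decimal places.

The two rarest classes, ct + + and + y ec, are the double crossovers. Comparing them with the parentals, only the ec allele has switched, so ec is the middle locus and the order is ct – ec – y.
ct–ec: (135 + 4)/957 = 0.1452; ec–y: (49 + 4)/957 = 0.0554.
Expected DCO frequency = 0.1452 × 0.0554 ≈ 0.00804; observed = 4/957 ≈ 0.00418.
Coefficient of coincidence = 0.00418/0.00804 ≈ 0.52.

0.52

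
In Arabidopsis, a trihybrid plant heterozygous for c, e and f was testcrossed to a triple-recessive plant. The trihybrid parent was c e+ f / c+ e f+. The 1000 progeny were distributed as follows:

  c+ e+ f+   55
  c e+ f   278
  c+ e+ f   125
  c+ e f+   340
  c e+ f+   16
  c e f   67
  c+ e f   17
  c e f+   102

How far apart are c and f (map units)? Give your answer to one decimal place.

26.0 map units

The two rarest classes, c e+ f+ and c+ e f, are the double crossovers. Comparing them with the parentals, only the f allele has switched, so f is the middle locus and the order is e – f – c.
Crossovers in the f–c interval produce the single-crossover classes c+ e+ f and c e f+ (125 + 102 = 227) plus the double crossovers (33).
RF(f–c) = (227 + 33) / 1000 = 260/1000 = 0.2600 → 26.0 map units.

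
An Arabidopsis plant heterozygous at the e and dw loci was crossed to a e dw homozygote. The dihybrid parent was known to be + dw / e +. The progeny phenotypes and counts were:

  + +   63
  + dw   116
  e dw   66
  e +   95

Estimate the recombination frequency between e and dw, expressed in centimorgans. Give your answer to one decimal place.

The recombinant classes are + + and e dw: 63 + 66 = 129.
Recombination frequency = 129/340 = 0.3794 ≈ 37.9%, i.e. 37.9 centimorgans.

37.9 centimorgans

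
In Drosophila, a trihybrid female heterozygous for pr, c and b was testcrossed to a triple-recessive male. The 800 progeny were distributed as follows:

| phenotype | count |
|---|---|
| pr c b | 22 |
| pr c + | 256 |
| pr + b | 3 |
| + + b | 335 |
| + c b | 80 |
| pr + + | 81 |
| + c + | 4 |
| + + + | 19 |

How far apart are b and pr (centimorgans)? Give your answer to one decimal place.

6.0 centimorgans

The two most frequent reciprocal classes, + + b and pr c +, are the parental types, so the F1 was + + b / pr c +.
The two rarest classes, pr + b and + c +, are the double crossovers. Comparing them with the parentals, only the pr allele has switched, so pr is the middle locus and the order is b – pr – c.
Crossovers in the b–pr interval produce the single-crossover classes + + + and pr c b (19 + 22 = 41) plus the double crossovers (7).
RF(b–pr) = (41 + 7) / 800 = 48/800 = 0.0600 → 6.0 centimorgans.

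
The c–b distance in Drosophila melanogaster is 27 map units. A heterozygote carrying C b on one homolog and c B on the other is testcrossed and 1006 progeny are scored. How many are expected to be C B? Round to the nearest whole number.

136

A map distance of 27 map units corresponds to a recombination frequency of 0.270.
The F1 is C b / c B, so C B is a recombinant gamete class with expected frequency r/2 = 0.270/2 = 0.1350.
Expected number = 0.1350 × 1006 = 135.81 ≈ 136.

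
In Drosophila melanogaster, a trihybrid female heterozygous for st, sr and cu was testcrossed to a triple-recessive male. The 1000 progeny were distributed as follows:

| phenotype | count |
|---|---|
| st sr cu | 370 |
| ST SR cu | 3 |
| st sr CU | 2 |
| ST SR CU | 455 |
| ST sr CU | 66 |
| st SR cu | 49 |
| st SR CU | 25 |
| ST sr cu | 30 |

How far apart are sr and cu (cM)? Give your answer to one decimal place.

12.0 cM

The two most frequent reciprocal classes, ST SR CU and st sr cu, are the parental types, so the F1 was ST SR CU / st sr cu.
The two rarest classes, ST SR cu and st sr CU, are the double crossovers. Comparing them with the parentals, only the cu allele has switched, so cu is the middle locus and the order is st – cu – sr.
Crossovers in the cu–sr interval produce the single-crossover classes ST sr CU and st SR cu (66 + 49 = 115) plus the double crossovers (5).
RF(cu–sr) = (115 + 5) / 1000 = 120/1000 = 0.1200 → 12.0 cM.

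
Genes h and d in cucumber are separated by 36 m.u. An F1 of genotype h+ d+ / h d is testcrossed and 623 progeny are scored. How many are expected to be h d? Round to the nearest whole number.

A map distance of 36 m.u. corresponds to a recombination frequency of 0.360.
The F1 is h+ d+ / h d, so h d is a parental gamete class with expected frequency (1 − r)/2 = 0.640/2 = 0.3200.
Expected number = 0.3200 × 623 = 199.36 ≈ 199.

199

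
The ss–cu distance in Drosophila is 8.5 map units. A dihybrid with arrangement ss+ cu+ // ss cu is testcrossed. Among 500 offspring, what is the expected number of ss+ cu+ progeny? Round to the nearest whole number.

A map distance of 8.5 map units corresponds to a recombination frequency of 0.085.
The F1 is ss+ cu+ / ss cu, so ss+ cu+ is a parental gamete class with expected frequency (1 − r)/2 = 0.915/2 = 0.4575.
Expected number = 0.4575 × 500 = 228.75 ≈ 229.

229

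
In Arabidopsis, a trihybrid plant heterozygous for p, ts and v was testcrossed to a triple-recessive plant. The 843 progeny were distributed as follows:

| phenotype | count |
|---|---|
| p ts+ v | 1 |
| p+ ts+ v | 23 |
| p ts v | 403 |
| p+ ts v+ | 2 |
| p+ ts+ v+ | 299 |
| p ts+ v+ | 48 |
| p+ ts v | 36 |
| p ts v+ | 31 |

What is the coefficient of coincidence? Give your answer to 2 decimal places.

0.51

The two most frequent reciprocal classes, p ts v and p+ ts+ v+, are the parental types, so the F1 was p ts v / p+ ts+ v+.
The two rarest classes, p ts+ v and p+ ts v+, are the double crossovers. Comparing them with the parentals, only the ts allele has switched, so ts is the middle locus and the order is p – ts – v.
p–ts: (84 + 3)/843 = 0.1032; ts–v: (54 + 3)/843 = 0.0676.
Expected DCO frequency = 0.1032 × 0.0676 ≈ 0.00698; observed = 3/843 ≈ 0.00356.
Coefficient of coincidence = 0.00356/0.00698 ≈ 0.51.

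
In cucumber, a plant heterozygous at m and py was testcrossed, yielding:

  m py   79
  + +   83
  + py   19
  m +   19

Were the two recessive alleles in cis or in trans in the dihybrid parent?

The two most frequent classes are + + (83) and m py (79); these are the parental (non-recombinant) types.
So the F1 carried + + on one chromosome and m py on the other — the recessive alleles are on the same chromosome (cis / coupling).

cis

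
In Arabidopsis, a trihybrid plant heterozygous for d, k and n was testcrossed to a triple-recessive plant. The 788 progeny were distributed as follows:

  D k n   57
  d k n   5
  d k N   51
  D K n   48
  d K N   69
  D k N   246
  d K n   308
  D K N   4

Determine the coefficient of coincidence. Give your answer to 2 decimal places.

0.49

The two most frequent reciprocal classes, D k N and d K n, are the parental types, so the F1 was D k N / d K n.
The two rarest classes, D K N and d k n, are the double crossovers. Comparing them with the parentals, only the k allele has switched, so k is the middle locus and the order is n – k – d.
n–k: (126 + 9)/788 = 0.1713; k–d: (99 + 9)/788 = 0.1371.
Expected DCO frequency = 0.1713 × 0.1371 ≈ 0.02349; observed = 9/788 ≈ 0.01142.
Coefficient of coincidence = 0.01142/0.02349 ≈ 0.49.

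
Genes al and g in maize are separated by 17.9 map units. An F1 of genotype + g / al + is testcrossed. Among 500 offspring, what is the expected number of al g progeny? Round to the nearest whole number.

A map distance of 17.9 map units corresponds to a recombination frequency of 0.179.
The F1 is + g / al +, so al g is a recombinant gamete class with expected frequency r/2 = 0.179/2 = 0.0895.
Expected number = 0.0895 × 500 = 44.75 ≈ 45.

45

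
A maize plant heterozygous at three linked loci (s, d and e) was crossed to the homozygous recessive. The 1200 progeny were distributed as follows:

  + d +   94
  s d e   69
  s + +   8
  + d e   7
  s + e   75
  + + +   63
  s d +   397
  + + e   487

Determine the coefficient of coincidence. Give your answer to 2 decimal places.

The two most frequent reciprocal classes, + + e and s d +, are the parental types, so the F1 was + + e / s d +.
The two rarest classes, + d e and s + +, are the double crossovers. Comparing them with the parentals, only the d allele has switched, so d is the middle locus and the order is s – d – e.
s–d: (169 + 15)/1200 = 0.1533; d–e: (132 + 15)/1200 = 0.1225.
Expected DCO frequency = 0.1533 × 0.1225 ≈ 0.01878; observed = 15/1200 ≈ 0.01250.
Coefficient of coincidence = 0.01250/0.01878 ≈ 0.67.

0.67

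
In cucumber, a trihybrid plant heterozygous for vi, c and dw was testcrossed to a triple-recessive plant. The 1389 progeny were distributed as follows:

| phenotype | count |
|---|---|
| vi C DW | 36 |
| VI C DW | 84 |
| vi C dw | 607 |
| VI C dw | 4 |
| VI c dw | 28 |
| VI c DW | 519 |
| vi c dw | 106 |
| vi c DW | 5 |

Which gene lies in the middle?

vi

The two most frequent reciprocal classes, VI c DW and vi C dw, are the parental types, so the F1 was VI c DW / vi C dw.
The two rarest classes, vi c DW and VI C dw, are the double crossovers. Comparing them with the parentals, only the vi allele has switched, so vi is the middle locus and the order is c – vi – dw.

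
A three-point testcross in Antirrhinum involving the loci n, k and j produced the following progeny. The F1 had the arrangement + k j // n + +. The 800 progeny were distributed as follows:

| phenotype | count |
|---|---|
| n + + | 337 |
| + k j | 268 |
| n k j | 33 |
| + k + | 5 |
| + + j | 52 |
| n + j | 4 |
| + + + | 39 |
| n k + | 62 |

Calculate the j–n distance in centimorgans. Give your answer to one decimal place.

The two rarest classes, + k + and n + j, are the double crossovers. Comparing them with the parentals, only the j allele has switched, so j is the middle locus and the order is n – j – k.
Crossovers in the n–j interval produce the single-crossover classes n k j and + + + (33 + 39 = 72) plus the double crossovers (9).
RF(n–j) = (72 + 9) / 800 = 81/800 = 0.1013 → 10.1 centimorgans.

10.1 centimorgans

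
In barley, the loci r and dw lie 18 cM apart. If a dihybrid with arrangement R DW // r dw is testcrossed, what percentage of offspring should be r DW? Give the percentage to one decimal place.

9.0%

A map distance of 18 cM corresponds to a recombination frequency of 0.180.
The F1 is R DW / r dw, so r DW is a recombinant gamete class with expected frequency r/2 = 0.180/2 = 0.0900.
That is 0.0900 = 9.0% of the progeny.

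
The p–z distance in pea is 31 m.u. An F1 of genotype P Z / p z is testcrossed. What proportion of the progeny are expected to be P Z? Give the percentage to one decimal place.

34.5%

A map distance of 31 m.u. corresponds to a recombination frequency of 0.310.
The F1 is P Z / p z, so P Z is a parental gamete class with expected frequency (1 − r)/2 = 0.690/2 = 0.3450.
That is 0.3450 = 34.5% of the progeny.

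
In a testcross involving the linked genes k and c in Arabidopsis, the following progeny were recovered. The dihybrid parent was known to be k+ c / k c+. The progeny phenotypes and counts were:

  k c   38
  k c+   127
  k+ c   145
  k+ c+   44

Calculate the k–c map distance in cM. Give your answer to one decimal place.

The recombinant classes are k+ c+ and k c: 44 + 38 = 82.
Recombination frequency = 82/354 = 0.2316 ≈ 23.2%, i.e. 23.2 cM.

23.2 cM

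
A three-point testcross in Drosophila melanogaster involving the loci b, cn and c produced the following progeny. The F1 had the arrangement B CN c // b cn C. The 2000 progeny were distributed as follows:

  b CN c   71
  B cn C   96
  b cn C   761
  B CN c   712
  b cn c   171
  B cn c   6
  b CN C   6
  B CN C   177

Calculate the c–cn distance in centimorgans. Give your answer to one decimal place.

The two rarest classes, B cn c and b CN C, are the double crossovers. Comparing them with the parentals, only the cn allele has switched, so cn is the middle locus and the order is c – cn – b.
Crossovers in the c–cn interval produce the single-crossover classes B CN C and b cn c (177 + 171 = 348) plus the double crossovers (12).
RF(c–cn) = (348 + 12) / 2000 = 360/2000 = 0.1800 → 18.0 centimorgans.

18.0 centimorgans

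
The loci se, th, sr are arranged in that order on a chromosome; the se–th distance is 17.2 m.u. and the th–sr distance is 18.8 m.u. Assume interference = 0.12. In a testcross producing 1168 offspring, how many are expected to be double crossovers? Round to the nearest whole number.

33

Map distances give recombination frequencies of 0.172 and 0.188 for the two intervals.
With interference 0.12 (so coincidence = 0.88), expected double-crossover frequency = 0.172 × 0.188 × 0.88 = 0.02846.
Expected number = 0.02846 × 1168 = 33.24 ≈ 33.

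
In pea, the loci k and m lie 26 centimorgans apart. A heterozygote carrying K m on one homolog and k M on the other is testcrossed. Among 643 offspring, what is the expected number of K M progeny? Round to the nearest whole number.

A map distance of 26 centimorgans corresponds to a recombination frequency of 0.260.
The F1 is K m / k M, so K M is a recombinant gamete class with expected frequency r/2 = 0.260/2 = 0.1300.
Expected number = 0.1300 × 643 = 83.59 ≈ 84.

84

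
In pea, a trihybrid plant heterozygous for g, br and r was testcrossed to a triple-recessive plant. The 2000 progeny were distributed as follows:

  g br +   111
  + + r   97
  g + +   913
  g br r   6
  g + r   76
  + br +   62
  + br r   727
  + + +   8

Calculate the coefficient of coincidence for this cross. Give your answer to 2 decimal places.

0.83

The two most frequent reciprocal classes, g + + and + br r, are the parental types, so the F1 was g + + / + br r.
The two rarest classes, + + + and g br r, are the double crossovers. Comparing them with the parentals, only the g allele has switched, so g is the middle locus and the order is br – g – r.
br–g: (208 + 14)/2000 = 0.1110; g–r: (138 + 14)/2000 = 0.0760.
Expected DCO frequency = 0.1110 × 0.0760 ≈ 0.00844; observed = 14/2000 ≈ 0.00700.
Coefficient of coincidence = 0.00700/0.00844 ≈ 0.83.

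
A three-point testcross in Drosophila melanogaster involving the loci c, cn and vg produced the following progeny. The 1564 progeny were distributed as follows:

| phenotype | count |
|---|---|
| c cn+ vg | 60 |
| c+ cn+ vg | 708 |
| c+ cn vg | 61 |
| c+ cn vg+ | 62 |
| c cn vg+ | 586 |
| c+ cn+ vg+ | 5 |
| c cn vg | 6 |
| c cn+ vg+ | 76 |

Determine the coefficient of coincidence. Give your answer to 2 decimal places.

0.87

The two most frequent reciprocal classes, c+ cn+ vg and c cn vg+, are the parental types, so the F1 was c+ cn+ vg / c cn vg+.
The two rarest classes, c+ cn+ vg+ and c cn vg, are the double crossovers. Comparing them with the parentals, only the vg allele has switched, so vg is the middle locus and the order is c – vg – cn.
c–vg: (122 + 11)/1564 = 0.0850; vg–cn: (137 + 11)/1564 = 0.0946.
Expected DCO frequency = 0.0850 × 0.0946 ≈ 0.00804; observed = 11/1564 ≈ 0.00703.
Coefficient of coincidence = 0.00703/0.00804 ≈ 0.87.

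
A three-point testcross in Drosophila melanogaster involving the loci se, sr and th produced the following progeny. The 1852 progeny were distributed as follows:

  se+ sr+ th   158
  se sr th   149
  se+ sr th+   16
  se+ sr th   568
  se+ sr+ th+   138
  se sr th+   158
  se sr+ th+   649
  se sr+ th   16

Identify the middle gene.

The two most frequent reciprocal classes, se+ sr th and se sr+ th+, are the parental types, so the F1 was se+ sr th / se sr+ th+.
The two rarest classes, se+ sr th+ and se sr+ th, are the double crossovers. Comparing them with the parentals, only the th allele has switched, so th is the middle locus and the order is se – th – sr.

th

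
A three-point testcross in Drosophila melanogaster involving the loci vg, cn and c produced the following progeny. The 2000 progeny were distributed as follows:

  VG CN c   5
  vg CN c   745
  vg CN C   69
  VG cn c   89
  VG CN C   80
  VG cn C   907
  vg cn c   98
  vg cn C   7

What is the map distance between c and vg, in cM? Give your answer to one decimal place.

The two most frequent reciprocal classes, vg CN c and VG cn C, are the parental types, so the F1 was vg CN c / VG cn C.
The two rarest classes, VG CN c and vg cn C, are the double crossovers. Comparing them with the parentals, only the vg allele has switched, so vg is the middle locus and the order is cn – vg – c.
Crossovers in the vg–c interval produce the single-crossover classes vg CN C and VG cn c (69 + 89 = 158) plus the double crossovers (12).
RF(vg–c) = (158 + 12) / 2000 = 170/2000 = 0.0850 → 8.5 cM.

8.5 cM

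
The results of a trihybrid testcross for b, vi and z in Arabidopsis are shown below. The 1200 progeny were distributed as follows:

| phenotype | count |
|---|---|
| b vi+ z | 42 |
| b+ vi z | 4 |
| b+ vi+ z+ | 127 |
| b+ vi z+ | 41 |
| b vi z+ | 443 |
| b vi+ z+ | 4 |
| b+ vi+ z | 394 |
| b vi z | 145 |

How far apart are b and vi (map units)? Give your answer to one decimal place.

7.6 map units

The two most frequent reciprocal classes, b+ vi+ z and b vi z+, are the parental types, so the F1 was b+ vi+ z / b vi z+.
The two rarest classes, b+ vi z and b vi+ z+, are the double crossovers. Comparing them with the parentals, only the vi allele has switched, so vi is the middle locus and the order is b – vi – z.
Crossovers in the b–vi interval produce the single-crossover classes b vi+ z and b+ vi z+ (42 + 41 = 83) plus the double crossovers (8).
RF(b–vi) = (83 + 8) / 1200 = 91/1200 = 0.0758 → 7.6 map units.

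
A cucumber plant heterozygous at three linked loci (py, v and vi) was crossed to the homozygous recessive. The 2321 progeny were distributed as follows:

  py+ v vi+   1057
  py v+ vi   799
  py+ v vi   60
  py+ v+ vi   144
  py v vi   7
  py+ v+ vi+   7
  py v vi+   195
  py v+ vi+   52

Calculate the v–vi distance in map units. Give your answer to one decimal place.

The two most frequent reciprocal classes, py v+ vi and py+ v vi+, are the parental types, so the F1 was py v+ vi / py+ v vi+.
The two rarest classes, py v vi and py+ v+ vi+, are the double crossovers. Comparing them with the parentals, only the v allele has switched, so v is the middle locus and the order is vi – v – py.
Crossovers in the vi–v interval produce the single-crossover classes py v+ vi+ and py+ v vi (52 + 60 = 112) plus the double crossovers (14).
RF(vi–v) = (112 + 14) / 2321 = 126/2321 = 0.0543 → 5.4 map units.

5.4 map units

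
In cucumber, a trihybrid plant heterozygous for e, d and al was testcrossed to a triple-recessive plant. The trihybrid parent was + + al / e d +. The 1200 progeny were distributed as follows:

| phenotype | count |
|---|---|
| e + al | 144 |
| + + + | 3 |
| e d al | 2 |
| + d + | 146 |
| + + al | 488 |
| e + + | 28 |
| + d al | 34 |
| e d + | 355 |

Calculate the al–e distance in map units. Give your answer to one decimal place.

The two rarest classes, + + + and e d al, are the double crossovers. Comparing them with the parentals, only the al allele has switched, so al is the middle locus and the order is d – al – e.
Crossovers in the al–e interval produce the single-crossover classes e + al and + d + (144 + 146 = 290) plus the double crossovers (5).
RF(al–e) = (290 + 5) / 1200 = 295/1200 = 0.2458 → 24.6 map units.

24.6 map units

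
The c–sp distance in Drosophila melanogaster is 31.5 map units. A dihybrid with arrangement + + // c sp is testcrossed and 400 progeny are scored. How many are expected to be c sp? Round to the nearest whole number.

A map distance of 31.5 map units corresponds to a recombination frequency of 0.315.
The F1 is + + / c sp, so c sp is a parental gamete class with expected frequency (1 − r)/2 = 0.685/2 = 0.3425.
Expected number = 0.3425 × 400 = 137.00 ≈ 137.

137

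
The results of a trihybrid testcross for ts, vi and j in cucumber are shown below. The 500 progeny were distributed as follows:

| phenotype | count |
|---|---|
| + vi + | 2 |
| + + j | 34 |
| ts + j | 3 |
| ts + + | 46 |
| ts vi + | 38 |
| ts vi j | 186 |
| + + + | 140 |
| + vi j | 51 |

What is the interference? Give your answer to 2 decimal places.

The two most frequent reciprocal classes, + + + and ts vi j, are the parental types, so the F1 was + + + / ts vi j.
The two rarest classes, + vi + and ts + j, are the double crossovers. Comparing them with the parentals, only the vi allele has switched, so vi is the middle locus and the order is ts – vi – j.
ts–vi: (97 + 5)/500 = 0.2040; vi–j: (72 + 5)/500 = 0.1540.
Expected DCO frequency = 0.2040 × 0.1540 ≈ 0.03142; observed = 5/500 ≈ 0.01000.
Coefficient of coincidence = 0.01000/0.03142 ≈ 0.32; interference = 1 − 0.32 = 0.68.

0.68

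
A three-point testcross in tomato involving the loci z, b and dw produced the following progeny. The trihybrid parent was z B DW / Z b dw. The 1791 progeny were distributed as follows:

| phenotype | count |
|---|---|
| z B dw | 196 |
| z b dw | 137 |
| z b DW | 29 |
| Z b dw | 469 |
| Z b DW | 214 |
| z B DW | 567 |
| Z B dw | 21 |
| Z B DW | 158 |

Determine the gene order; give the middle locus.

b

The two rarest classes, z b DW and Z B dw, are the double crossovers. Comparing them with the parentals, only the b allele has switched, so b is the middle locus and the order is z – b – dw.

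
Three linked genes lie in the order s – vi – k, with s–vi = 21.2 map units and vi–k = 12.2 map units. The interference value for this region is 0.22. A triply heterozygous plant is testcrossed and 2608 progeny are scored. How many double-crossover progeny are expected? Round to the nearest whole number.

53

Map distances give recombination frequencies of 0.212 and 0.122 for the two intervals.
With interference 0.22 (so coincidence = 0.78), expected double-crossover frequency = 0.212 × 0.122 × 0.78 = 0.02017.
Expected number = 0.02017 × 2608 = 52.61 ≈ 53.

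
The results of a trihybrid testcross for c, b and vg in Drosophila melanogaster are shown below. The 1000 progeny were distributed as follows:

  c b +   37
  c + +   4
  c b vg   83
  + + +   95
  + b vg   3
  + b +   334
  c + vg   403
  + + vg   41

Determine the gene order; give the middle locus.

The two most frequent reciprocal classes, c + vg and + b +, are the parental types, so the F1 was c + vg / + b +.
The two rarest classes, c + + and + b vg, are the double crossovers. Comparing them with the parentals, only the vg allele has switched, so vg is the middle locus and the order is b – vg – c.

vg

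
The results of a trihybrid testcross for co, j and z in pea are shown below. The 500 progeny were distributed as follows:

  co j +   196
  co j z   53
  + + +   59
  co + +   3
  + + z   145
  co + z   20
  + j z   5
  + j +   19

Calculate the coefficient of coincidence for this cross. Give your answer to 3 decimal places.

The two most frequent reciprocal classes, + + z and co j +, are the parental types, so the F1 was + + z / co j +.
The two rarest classes, + j z and co + +, are the double crossovers. Comparing them with the parentals, only the j allele has switched, so j is the middle locus and the order is co – j – z.
co–j: (39 + 8)/500 = 0.0940; j–z: (112 + 8)/500 = 0.2400.
Expected DCO frequency = 0.0940 × 0.2400 ≈ 0.02256; observed = 8/500 ≈ 0.01600.
Coefficient of coincidence = 0.01600/0.02256 ≈ 0.709.

0.709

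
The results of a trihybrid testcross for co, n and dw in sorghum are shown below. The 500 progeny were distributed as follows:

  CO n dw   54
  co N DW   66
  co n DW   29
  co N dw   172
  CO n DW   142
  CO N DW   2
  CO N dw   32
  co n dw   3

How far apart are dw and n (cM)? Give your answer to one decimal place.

The two most frequent reciprocal classes, CO n DW and co N dw, are the parental types, so the F1 was CO n DW / co N dw.
The two rarest classes, CO N DW and co n dw, are the double crossovers. Comparing them with the parentals, only the n allele has switched, so n is the middle locus and the order is dw – n – co.
Crossovers in the dw–n interval produce the single-crossover classes CO n dw and co N DW (54 + 66 = 120) plus the double crossovers (5).
RF(dw–n) = (120 + 5) / 500 = 125/500 = 0.2500 → 25.0 cM.

25.0 cM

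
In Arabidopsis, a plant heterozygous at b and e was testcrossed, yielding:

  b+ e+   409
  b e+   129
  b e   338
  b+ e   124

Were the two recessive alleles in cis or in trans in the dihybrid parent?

cis

The two most frequent classes are b+ e+ (409) and b e (338); these are the parental (non-recombinant) types.
So the F1 carried b+ e+ on one chromosome and b e on the other — the recessive alleles are on the same chromosome (cis / coupling).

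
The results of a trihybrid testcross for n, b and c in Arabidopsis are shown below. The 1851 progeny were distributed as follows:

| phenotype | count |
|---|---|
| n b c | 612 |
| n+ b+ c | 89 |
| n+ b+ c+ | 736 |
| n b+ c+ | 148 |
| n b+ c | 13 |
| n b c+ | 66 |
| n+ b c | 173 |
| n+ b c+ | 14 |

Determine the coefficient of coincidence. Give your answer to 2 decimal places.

0.79

The two most frequent reciprocal classes, n+ b+ c+ and n b c, are the parental types, so the F1 was n+ b+ c+ / n b c.
The two rarest classes, n+ b c+ and n b+ c, are the double crossovers. Comparing them with the parentals, only the b allele has switched, so b is the middle locus and the order is c – b – n.
c–b: (155 + 27)/1851 = 0.0983; b–n: (321 + 27)/1851 = 0.1880.
Expected DCO frequency = 0.0983 × 0.1880 ≈ 0.01848; observed = 27/1851 ≈ 0.01459.
Coefficient of coincidence = 0.01459/0.01848 ≈ 0.79.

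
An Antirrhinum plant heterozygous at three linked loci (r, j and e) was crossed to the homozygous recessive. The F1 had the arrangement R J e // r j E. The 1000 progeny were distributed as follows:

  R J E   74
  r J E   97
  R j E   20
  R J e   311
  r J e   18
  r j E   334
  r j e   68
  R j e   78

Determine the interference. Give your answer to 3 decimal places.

0.009

The two rarest classes, r J e and R j E, are the double crossovers. Comparing them with the parentals, only the r allele has switched, so r is the middle locus and the order is e – r – j.
e–r: (142 + 38)/1000 = 0.1800; r–j: (175 + 38)/1000 = 0.2130.
Expected DCO frequency = 0.1800 × 0.2130 ≈ 0.03834; observed = 38/1000 ≈ 0.03800.
Coefficient of coincidence = 0.03800/0.03834 ≈ 0.991; interference = 1 − 0.991 = 0.009.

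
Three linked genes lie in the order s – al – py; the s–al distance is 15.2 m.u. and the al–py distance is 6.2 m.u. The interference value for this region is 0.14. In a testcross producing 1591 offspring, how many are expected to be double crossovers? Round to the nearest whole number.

Map distances give recombination frequencies of 0.152 and 0.062 for the two intervals.
With interference 0.14 (so coincidence = 0.86), expected double-crossover frequency = 0.152 × 0.062 × 0.86 = 0.00810.
Expected number = 0.00810 × 1591 = 12.89 ≈ 13.

13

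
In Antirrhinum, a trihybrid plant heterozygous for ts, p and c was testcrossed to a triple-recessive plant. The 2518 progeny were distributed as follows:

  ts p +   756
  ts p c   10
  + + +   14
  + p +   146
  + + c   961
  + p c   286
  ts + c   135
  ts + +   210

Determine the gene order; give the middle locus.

The two most frequent reciprocal classes, ts p + and + + c, are the parental types, so the F1 was ts p + / + + c.
The two rarest classes, ts p c and + + +, are the double crossovers. Comparing them with the parentals, only the c allele has switched, so c is the middle locus and the order is p – c – ts.

c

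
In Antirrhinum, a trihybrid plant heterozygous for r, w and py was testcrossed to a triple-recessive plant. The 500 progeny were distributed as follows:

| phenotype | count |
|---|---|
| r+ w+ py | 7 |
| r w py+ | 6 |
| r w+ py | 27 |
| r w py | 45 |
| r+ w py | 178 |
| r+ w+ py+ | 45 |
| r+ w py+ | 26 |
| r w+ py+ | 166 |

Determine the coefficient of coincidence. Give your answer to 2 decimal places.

0.96

The two most frequent reciprocal classes, r w+ py+ and r+ w py, are the parental types, so the F1 was r w+ py+ / r+ w py.
The two rarest classes, r w py+ and r+ w+ py, are the double crossovers. Comparing them with the parentals, only the w allele has switched, so w is the middle locus and the order is r – w – py.
r–w: (90 + 13)/500 = 0.2060; w–py: (53 + 13)/500 = 0.1320.
Expected DCO frequency = 0.2060 × 0.1320 ≈ 0.02719; observed = 13/500 ≈ 0.02600.
Coefficient of coincidence = 0.02600/0.02719 ≈ 0.96.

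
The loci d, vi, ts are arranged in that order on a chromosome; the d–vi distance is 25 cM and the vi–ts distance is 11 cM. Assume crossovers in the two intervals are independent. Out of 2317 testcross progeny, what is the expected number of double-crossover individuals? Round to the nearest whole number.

Map distances give recombination frequencies of 0.250 and 0.110 for the two intervals.
With no interference, expected double-crossover frequency = 0.250 × 0.110 = 0.02750.
Expected number = 0.02750 × 2317 = 63.72 ≈ 64.

64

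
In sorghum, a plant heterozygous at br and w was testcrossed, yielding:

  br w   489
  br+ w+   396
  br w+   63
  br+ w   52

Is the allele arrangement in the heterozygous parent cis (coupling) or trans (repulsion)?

The two most frequent classes are br+ w+ (396) and br w (489); these are the parental (non-recombinant) types.
So the F1 carried br+ w+ on one chromosome and br w on the other — the recessive alleles are on the same chromosome (cis / coupling).

cis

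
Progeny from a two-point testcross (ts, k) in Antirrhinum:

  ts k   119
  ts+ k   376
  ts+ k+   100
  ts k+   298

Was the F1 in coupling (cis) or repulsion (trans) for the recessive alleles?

The two most frequent classes are ts+ k (376) and ts k+ (298); these are the parental (non-recombinant) types.
So the F1 carried ts+ k on one chromosome and ts k+ on the other — the recessive alleles are on opposite chromosomes (trans / repulsion).

trans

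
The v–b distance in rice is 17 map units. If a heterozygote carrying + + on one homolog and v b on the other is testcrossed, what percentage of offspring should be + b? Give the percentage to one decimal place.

A map distance of 17 map units corresponds to a recombination frequency of 0.170.
The F1 is + + / v b, so + b is a recombinant gamete class with expected frequency r/2 = 0.170/2 = 0.0850.
That is 0.0850 = 8.5% of the progeny.

8.5%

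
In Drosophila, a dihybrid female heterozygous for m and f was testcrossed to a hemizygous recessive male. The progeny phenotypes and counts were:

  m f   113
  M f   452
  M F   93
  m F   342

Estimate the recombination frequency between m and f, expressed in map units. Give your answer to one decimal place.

20.6 map units

The two most frequent classes, M f (452) and m F (342), are the parental types, so the F1 was M f / m F.
The recombinant classes are M F and m f: 93 + 113 = 206.
Recombination frequency = 206/1000 = 0.2060 ≈ 20.6%, i.e. 20.6 map units.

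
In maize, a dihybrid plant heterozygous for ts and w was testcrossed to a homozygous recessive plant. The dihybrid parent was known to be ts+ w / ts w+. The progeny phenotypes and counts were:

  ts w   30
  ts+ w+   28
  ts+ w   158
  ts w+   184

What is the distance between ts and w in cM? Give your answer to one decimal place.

The recombinant classes are ts+ w+ and ts w: 28 + 30 = 58.
Recombination frequency = 58/400 = 0.1450 ≈ 14.5%, i.e. 14.5 cM.

14.5 cM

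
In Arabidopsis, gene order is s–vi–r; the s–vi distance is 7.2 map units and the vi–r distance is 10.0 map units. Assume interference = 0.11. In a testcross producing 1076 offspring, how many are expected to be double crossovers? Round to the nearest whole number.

Map distances give recombination frequencies of 0.072 and 0.100 for the two intervals.
With interference 0.11 (so coincidence = 0.89), expected double-crossover frequency = 0.072 × 0.100 × 0.89 = 0.00641.
Expected number = 0.00641 × 1076 = 6.90 ≈ 7.

7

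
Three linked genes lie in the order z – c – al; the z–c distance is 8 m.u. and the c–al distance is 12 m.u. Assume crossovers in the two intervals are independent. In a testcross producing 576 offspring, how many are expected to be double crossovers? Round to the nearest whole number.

6

Map distances give recombination frequencies of 0.080 and 0.120 for the two intervals.
With no interference, expected double-crossover frequency = 0.080 × 0.120 = 0.00960.
Expected number = 0.00960 × 576 = 5.53 ≈ 6.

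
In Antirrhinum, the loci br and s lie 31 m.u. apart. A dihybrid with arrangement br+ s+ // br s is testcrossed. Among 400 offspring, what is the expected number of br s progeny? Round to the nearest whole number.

138

A map distance of 31 m.u. corresponds to a recombination frequency of 0.310.
The F1 is br+ s+ / br s, so br s is a parental gamete class with expected frequency (1 − r)/2 = 0.690/2 = 0.3450.
Expected number = 0.3450 × 400 = 138.00 ≈ 138.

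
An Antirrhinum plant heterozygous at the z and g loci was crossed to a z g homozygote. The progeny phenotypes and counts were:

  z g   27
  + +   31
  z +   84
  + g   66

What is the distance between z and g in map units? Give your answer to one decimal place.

The two most frequent classes, + g (66) and z + (84), are the parental types, so the F1 was + g / z +.
The recombinant classes are + + and z g: 31 + 27 = 58.
Recombination frequency = 58/208 = 0.2788 ≈ 27.9%, i.e. 27.9 map units.

27.9 map units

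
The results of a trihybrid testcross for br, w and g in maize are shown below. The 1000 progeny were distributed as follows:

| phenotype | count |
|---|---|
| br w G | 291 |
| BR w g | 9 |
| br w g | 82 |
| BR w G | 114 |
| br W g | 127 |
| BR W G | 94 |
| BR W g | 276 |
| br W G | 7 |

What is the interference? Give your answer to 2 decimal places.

0.68

The two most frequent reciprocal classes, br w G and BR W g, are the parental types, so the F1 was br w G / BR W g.
The two rarest classes, br W G and BR w g, are the double crossovers. Comparing them with the parentals, only the w allele has switched, so w is the middle locus and the order is br – w – g.
br–w: (241 + 16)/1000 = 0.2570; w–g: (176 + 16)/1000 = 0.1920.
Expected DCO frequency = 0.2570 × 0.1920 ≈ 0.04934; observed = 16/1000 ≈ 0.01600.
Coefficient of coincidence = 0.01600/0.04934 ≈ 0.32; interference = 1 − 0.32 = 0.68.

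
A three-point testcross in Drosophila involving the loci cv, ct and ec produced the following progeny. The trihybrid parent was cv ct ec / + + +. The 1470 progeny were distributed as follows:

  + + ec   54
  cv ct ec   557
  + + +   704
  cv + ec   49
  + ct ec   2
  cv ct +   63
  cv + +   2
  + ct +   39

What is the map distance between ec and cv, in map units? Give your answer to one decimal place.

The two rarest classes, + ct ec and cv + +, are the double crossovers. Comparing them with the parentals, only the cv allele has switched, so cv is the middle locus and the order is ec – cv – ct.
Crossovers in the ec–cv interval produce the single-crossover classes cv ct + and + + ec (63 + 54 = 117) plus the double crossovers (4).
RF(ec–cv) = (117 + 4) / 1470 = 121/1470 = 0.0823 → 8.2 map units.

8.2 map units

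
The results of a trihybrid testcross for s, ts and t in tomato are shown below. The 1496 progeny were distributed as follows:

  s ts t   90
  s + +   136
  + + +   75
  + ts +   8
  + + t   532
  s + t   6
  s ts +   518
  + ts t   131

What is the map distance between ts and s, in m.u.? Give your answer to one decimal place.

The two most frequent reciprocal classes, s ts + and + + t, are the parental types, so the F1 was s ts + / + + t.
The two rarest classes, + ts + and s + t, are the double crossovers. Comparing them with the parentals, only the s allele has switched, so s is the middle locus and the order is t – s – ts.
Crossovers in the s–ts interval produce the single-crossover classes s + + and + ts t (136 + 131 = 267) plus the double crossovers (14).
RF(s–ts) = (267 + 14) / 1496 = 281/1496 = 0.1878 → 18.8 m.u.

18.8 m.u.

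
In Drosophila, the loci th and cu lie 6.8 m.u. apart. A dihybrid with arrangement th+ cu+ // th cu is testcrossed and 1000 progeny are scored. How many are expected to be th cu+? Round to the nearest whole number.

A map distance of 6.8 m.u. corresponds to a recombination frequency of 0.068.
The F1 is th+ cu+ / th cu, so th cu+ is a recombinant gamete class with expected frequency r/2 = 0.068/2 = 0.0340.
Expected number = 0.0340 × 1000 = 34.00 ≈ 34.

34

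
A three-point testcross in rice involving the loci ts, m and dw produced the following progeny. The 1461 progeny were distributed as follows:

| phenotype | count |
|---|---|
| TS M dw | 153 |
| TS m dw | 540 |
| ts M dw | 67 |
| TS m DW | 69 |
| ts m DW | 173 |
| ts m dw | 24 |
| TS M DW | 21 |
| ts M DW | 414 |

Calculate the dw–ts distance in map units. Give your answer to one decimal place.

The two most frequent reciprocal classes, TS m dw and ts M DW, are the parental types, so the F1 was TS m dw / ts M DW.
The two rarest classes, ts m dw and TS M DW, are the double crossovers. Comparing them with the parentals, only the ts allele has switched, so ts is the middle locus and the order is m – ts – dw.
Crossovers in the ts–dw interval produce the single-crossover classes TS m DW and ts M dw (69 + 67 = 136) plus the double crossovers (45).
RF(ts–dw) = (136 + 45) / 1461 = 181/1461 = 0.1239 → 12.4 map units.

12.4 map units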